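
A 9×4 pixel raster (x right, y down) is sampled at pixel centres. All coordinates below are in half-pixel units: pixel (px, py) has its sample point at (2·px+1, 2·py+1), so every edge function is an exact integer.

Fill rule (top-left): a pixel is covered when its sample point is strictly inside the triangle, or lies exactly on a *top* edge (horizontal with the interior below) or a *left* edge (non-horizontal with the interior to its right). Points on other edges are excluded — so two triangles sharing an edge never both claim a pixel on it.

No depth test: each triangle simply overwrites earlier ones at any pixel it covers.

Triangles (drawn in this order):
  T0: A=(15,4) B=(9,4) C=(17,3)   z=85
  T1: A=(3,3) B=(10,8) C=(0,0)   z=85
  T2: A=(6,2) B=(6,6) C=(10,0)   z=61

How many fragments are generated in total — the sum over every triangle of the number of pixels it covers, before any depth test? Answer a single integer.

T0:
  2·area = 6
  edge (15, 4)→(9, 4): d=(-6,0) right/bottom  bias=-1
  edge (9, 4)→(17, 3): d=(8,-1) top-left  bias=+0
  edge (17, 3)→(15, 4): d=(-2,1) right/bottom  bias=-1
    (8,1)@(17, 3): e=[6,0,0] → ·  [on edge]
    (0,2)@(1, 5): e=[-6,0,12] → ·  [on edge]
    (6,2)@(13, 5): e=[-6,12,0] → ·  [on edge]
    (4,3)@(9, 7): e=[-18,24,0] → ·  [on edge]
  covered (0 px):
    · · · · · · · · ·
    · · · · · · · · ·
    · · · · · · · · ·
    · · · · · · · · ·
T1:
  2·area = 6  (B↔C swapped to make it positive)
  edge (3, 3)→(0, 0): d=(-3,-3) top-left  bias=+0
  edge (0, 0)→(10, 8): d=(10,8) right/bottom  bias=-1
  edge (10, 8)→(3, 3): d=(-7,-5) top-left  bias=+0
    (0,0)@(1, 1): e=[0,2,4] → █  [on edge]
    (1,0)@(3, 1): e=[6,-14,14] → ·
    (0,1)@(1, 3): e=[-6,22,-10] → ·
    (1,1)@(3, 3): e=[0,6,0] → █  [on edge]
    (2,1)@(5, 3): e=[6,-10,10] → ·
    (1,2)@(3, 5): e=[-6,26,-14] → ·
    (2,2)@(5, 5): e=[0,10,-4] → ·  [on edge]
    (3,3)@(7, 7): e=[0,14,-8] → ·  [on edge]
  covered (2 px):
    █ · · · · · · · ·
    · █ · · · · · · ·
    · · · · · · · · ·
    · · · · · · · · ·
T2:
  2·area = 16  (B↔C swapped to make it positive)
  edge (6, 2)→(10, 0): d=(4,-2) top-left  bias=+0
  edge (10, 0)→(6, 6): d=(-4,6) right/bottom  bias=-1
  edge (6, 6)→(6, 2): d=(0,-4) top-left  bias=+0
    (4,0)@(9, 1): e=[2,2,12] → █
    (5,0)@(11, 1): e=[6,-10,20] → ·
    (3,1)@(7, 3): e=[6,6,4] → █
    (4,1)@(9, 3): e=[10,-6,12] → ·
    (3,2)@(7, 5): e=[14,-2,4] → ·
  covered (2 px):
    · · · · █ · · · ·
    · · · █ · · · · ·
    · · · · · · · · ·
    · · · · · · · · ·

Answer: 4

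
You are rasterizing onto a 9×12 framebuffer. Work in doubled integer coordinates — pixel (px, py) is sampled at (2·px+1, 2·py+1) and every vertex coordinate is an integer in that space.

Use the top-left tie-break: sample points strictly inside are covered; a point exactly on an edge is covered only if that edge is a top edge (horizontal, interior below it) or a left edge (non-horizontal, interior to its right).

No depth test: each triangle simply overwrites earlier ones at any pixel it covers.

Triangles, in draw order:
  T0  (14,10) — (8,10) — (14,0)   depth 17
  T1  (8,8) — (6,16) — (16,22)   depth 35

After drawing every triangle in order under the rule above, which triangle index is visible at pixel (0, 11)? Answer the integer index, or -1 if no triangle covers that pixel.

T0:
  2·area = 60
  edge (14, 10)→(8, 10): d=(-6,0) right/bottom  bias=-1
  edge (8, 10)→(14, 0): d=(6,-10) top-left  bias=+0
  edge (14, 0)→(14, 10): d=(0,10) right/bottom  bias=-1
    (6,1)@(13, 3): e=[42,8,10] → X
    (7,1)@(15, 3): e=[42,28,-10] → .
    (5,2)@(11, 5): e=[30,0,30] → X  [on edge]
    (7,2)@(15, 5): e=[30,40,-10] → .
    (5,3)@(11, 7): e=[18,12,30] → X
    (7,3)@(15, 7): e=[18,52,-10] → .
    (4,4)@(9, 9): e=[6,4,50] → X
    (7,4)@(15, 9): e=[6,64,-10] → .
    (4,5)@(9, 11): e=[-6,16,50] → .
    (5,5)@(11, 11): e=[-6,36,30] → .
    (6,5)@(13, 11): e=[-6,56,10] → .
    (2,7)@(5, 15): e=[-30,0,90] → .  [on edge]
  covered (8 px):
    . . . . . . . . .
    . . . . . . X . .
    . . . . . X X . .
    . . . . . X X . .
    . . . . X X X . .
    . . . . . . . . .
    . . . . . . . . .
    . . . . . . . . .
    . . . . . . . . .
    . . . . . . . . .
    . . . . . . . . .
    . . . . . . . . .
T1:
  2·area = 92  (B↔C swapped to make it positive)
  edge (8, 8)→(16, 22): d=(8,14) right/bottom  bias=-1
  edge (16, 22)→(6, 16): d=(-10,-6) top-left  bias=+0
  edge (6, 16)→(8, 8): d=(2,-8) top-left  bias=+0
    (4,5)@(9, 11): e=[10,68,14] → X
    (5,5)@(11, 11): e=[-18,80,30] → .
    (0,6)@(1, 13): e=[138,0,-46] → .  [on edge]
    (3,6)@(7, 13): e=[54,36,2] → X
    (5,6)@(11, 13): e=[-2,60,34] → .
    (3,7)@(7, 15): e=[70,16,6] → X
    (5,7)@(11, 15): e=[14,40,38] → X
    (6,7)@(13, 15): e=[-14,52,54] → .
    (3,8)@(7, 17): e=[86,-4,10] → .
    (4,8)@(9, 17): e=[58,8,26] → X
    (6,8)@(13, 17): e=[2,32,58] → X
    (7,8)@(15, 17): e=[-26,44,74] → .
    (5,9)@(11, 19): e=[46,0,46] → X  [on edge]
  covered (12 px):
    . . . . . . . . .
    . . . . . . . . .
    . . . . . . . . .
    . . . . . . . . .
    . . . . . . . . .
    . . . . X . . . .
    . . . X X . . . .
    . . . X X X . . .
    . . . . X X X . .
    . . . . . X X . .
    . . . . . . . X .
    . . . . . . . . .

Z-buffer (winner per pixel, '.' = empty):
  . . . . . . . . .
  . . . . . . 0 . .
  . . . . . 0 0 . .
  . . . . . 0 0 . .
  . . . . 0 0 0 . .
  . . . . 1 . . . .
  . . . 1 1 . . . .
  . . . 1 1 1 . . .
  . . . . 1 1 1 . .
  . . . . . 1 1 . .
  . . . . . . . 1 .
  . . . . . . . . .

Answer: -1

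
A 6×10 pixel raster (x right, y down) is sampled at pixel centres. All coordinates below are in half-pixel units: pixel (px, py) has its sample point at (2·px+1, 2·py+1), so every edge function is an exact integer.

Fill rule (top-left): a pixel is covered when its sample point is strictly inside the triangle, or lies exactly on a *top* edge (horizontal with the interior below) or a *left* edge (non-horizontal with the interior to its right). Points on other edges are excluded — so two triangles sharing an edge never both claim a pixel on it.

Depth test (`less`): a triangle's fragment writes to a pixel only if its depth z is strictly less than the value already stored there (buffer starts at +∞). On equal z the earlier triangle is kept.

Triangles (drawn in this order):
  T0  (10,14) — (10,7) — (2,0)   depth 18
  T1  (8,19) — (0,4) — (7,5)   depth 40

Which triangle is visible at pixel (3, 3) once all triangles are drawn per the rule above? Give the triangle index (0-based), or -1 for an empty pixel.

T0:
  2·area = 56  (B↔C swapped to make it positive)
  edge (10, 14)→(2, 0): d=(-8,-14) top-left  bias=+0
  edge (2, 0)→(10, 7): d=(8,7) right/bottom  bias=-1
  edge (10, 7)→(10, 14): d=(0,7) right/bottom  bias=-1
    (1,0)@(3, 1): e=[6,1,49] → █
    (2,0)@(5, 1): e=[34,-13,35] → ·
    (1,1)@(3, 3): e=[-10,17,49] → ·
    (2,1)@(5, 3): e=[18,3,35] → █
    (3,1)@(7, 3): e=[46,-11,21] → ·
    (2,2)@(5, 5): e=[2,19,35] → █
    (3,2)@(7, 5): e=[30,5,21] → █
    (4,2)@(9, 5): e=[58,-9,7] → ·
    (2,3)@(5, 7): e=[-14,35,35] → ·
    (3,3)@(7, 7): e=[14,21,21] → █
    (4,3)@(9, 7): e=[42,7,7] → █
    (5,3)@(11, 7): e=[70,-7,-7] → ·
  covered (8 px):
    · █ · · · ·
    · · █ · · ·
    · · █ █ · ·
    · · · █ █ ·
    · · · · █ ·
    · · · · █ ·
    · · · · · ·
    · · · · · ·
    · · · · · ·
    · · · · · ·
T1:
  2·area = 97
  edge (8, 19)→(0, 4): d=(-8,-15) top-left  bias=+0
  edge (0, 4)→(7, 5): d=(7,1) right/bottom  bias=-1
  edge (7, 5)→(8, 19): d=(1,14) right/bottom  bias=-1
    (0,2)@(1, 5): e=[7,6,84] → █
    (1,2)@(3, 5): e=[37,4,56] → █
    (2,2)@(5, 5): e=[67,2,28] → █
    (3,2)@(7, 5): e=[97,0,0] → ·  [on edge]
    (0,3)@(1, 7): e=[-9,20,86] → ·
    (1,3)@(3, 7): e=[21,18,58] → █
    (3,3)@(7, 7): e=[81,14,2] → █
    (4,3)@(9, 7): e=[111,12,-26] → ·
    (1,4)@(3, 9): e=[5,32,60] → █
    (4,4)@(9, 9): e=[95,26,-24] → ·
    (1,5)@(3, 11): e=[-11,46,62] → ·
    (2,5)@(5, 11): e=[19,44,34] → █
  covered (15 px):
    · · · · · ·
    · · · · · ·
    █ █ █ · · ·
    · █ █ █ · ·
    · █ █ █ · ·
    · · █ █ · ·
    · · █ █ · ·
    · · · █ · ·
    · · · █ · ·
    · · · · · ·

Z-buffer (winner per pixel, '.' = empty):
  . 0 . . . .
  . . 0 . . .
  1 1 0 0 . .
  . 1 1 0 0 .
  . 1 1 1 0 .
  . . 1 1 0 .
  . . 1 1 . .
  . . . 1 . .
  . . . 1 . .
  . . . . . .

Result: 0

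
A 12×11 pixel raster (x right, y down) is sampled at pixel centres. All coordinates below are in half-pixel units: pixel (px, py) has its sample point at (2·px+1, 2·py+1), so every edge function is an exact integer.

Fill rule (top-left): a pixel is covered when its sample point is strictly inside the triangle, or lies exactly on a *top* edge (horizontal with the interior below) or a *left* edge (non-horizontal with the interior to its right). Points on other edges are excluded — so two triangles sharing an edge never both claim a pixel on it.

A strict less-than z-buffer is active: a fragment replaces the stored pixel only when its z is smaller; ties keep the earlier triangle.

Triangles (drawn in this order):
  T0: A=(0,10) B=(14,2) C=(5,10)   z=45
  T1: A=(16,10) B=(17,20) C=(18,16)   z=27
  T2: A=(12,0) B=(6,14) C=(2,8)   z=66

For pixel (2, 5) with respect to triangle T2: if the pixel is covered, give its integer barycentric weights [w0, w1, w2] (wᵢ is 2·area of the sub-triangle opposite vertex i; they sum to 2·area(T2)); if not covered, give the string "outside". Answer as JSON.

T0:
  2·area = 40
  edge (0, 10)→(14, 2): d=(14,-8) top-left  bias=+0
  edge (14, 2)→(5, 10): d=(-9,8) right/bottom  bias=-1
  edge (5, 10)→(0, 10): d=(-5,0) right/bottom  bias=-1
    (4,2)@(9, 5): e=[2,13,25] → #
    (5,2)@(11, 5): e=[18,-3,25] → ·
    (3,3)@(7, 7): e=[14,11,15] → #
    (4,3)@(9, 7): e=[30,-5,15] → ·
    (1,4)@(3, 9): e=[10,25,5] → #
    (2,4)@(5, 9): e=[26,9,5] → #
    (3,4)@(7, 9): e=[42,-7,5] → ·
    (1,5)@(3, 11): e=[38,7,-5] → ·
    (2,5)@(5, 11): e=[54,-9,-5] → ·
  covered (4 px):
    · · · · · · · · · · · ·
    · · · · · · · · · · · ·
    · · · · # · · · · · · ·
    · · · # · · · · · · · ·
    · # # · · · · · · · · ·
    · · · · · · · · · · · ·
    · · · · · · · · · · · ·
    · · · · · · · · · · · ·
    · · · · · · · · · · · ·
    · · · · · · · · · · · ·
    · · · · · · · · · · · ·
T1:
  2·area = 14  (B↔C swapped to make it positive)
  edge (16, 10)→(18, 16): d=(2,6) right/bottom  bias=-1
  edge (18, 16)→(17, 20): d=(-1,4) right/bottom  bias=-1
  edge (17, 20)→(16, 10): d=(-1,-10) top-left  bias=+0
    (6,0)@(13, 1): e=[0,35,-21] → ·  [on edge]
    (7,3)@(15, 7): e=[0,21,-7] → ·  [on edge]
    (8,6)@(17, 13): e=[0,7,7] → ·  [on edge]
    (8,7)@(17, 15): e=[4,5,5] → #
    (9,7)@(19, 15): e=[-8,-3,25] → ·
    (8,8)@(17, 17): e=[8,3,3] → #
    (9,8)@(19, 17): e=[-4,-5,23] → ·
    (8,9)@(17, 19): e=[12,1,1] → #
    (9,9)@(19, 19): e=[0,-7,21] → ·  [on edge]
    (8,10)@(17, 21): e=[16,-1,-1] → ·
  covered (3 px):
    · · · · · · · · · · · ·
    · · · · · · · · · · · ·
    · · · · · · · · · · · ·
    · · · · · · · · · · · ·
    · · · · · · · · · · · ·
    · · · · · · · · · · · ·
    · · · · · · · · · · · ·
    · · · · · · · · # · · ·
    · · · · · · · · # · · ·
    · · · · · · · · # · · ·
    · · · · · · · · · · · ·
T2:
  2·area = 92
  edge (12, 0)→(6, 14): d=(-6,14) right/bottom  bias=-1
  edge (6, 14)→(2, 8): d=(-4,-6) top-left  bias=+0
  edge (2, 8)→(12, 0): d=(10,-8) top-left  bias=+0
    (5,0)@(11, 1): e=[8,82,2] → #
    (6,0)@(13, 1): e=[-20,94,18] → ·
    (4,1)@(9, 3): e=[24,62,6] → #
    (5,1)@(11, 3): e=[-4,74,22] → ·
    (3,2)@(7, 5): e=[40,42,10] → #
    (5,2)@(11, 5): e=[-16,66,42] → ·
    (2,3)@(5, 7): e=[56,22,14] → #
    (4,3)@(9, 7): e=[0,46,46] → ·  [on edge]
    (1,4)@(3, 9): e=[72,2,18] → #
    (4,4)@(9, 9): e=[-12,38,66] → ·
    (1,5)@(3, 11): e=[60,-6,38] → ·
    (2,5)@(5, 11): e=[32,6,54] → #
    (1,10)@(3, 21): e=[0,-46,138] → ·  [on edge]
  covered (11 px):
    · · · · · # · · · · · ·
    · · · · # · · · · · · ·
    · · · # # · · · · · · ·
    · · # # · · · · · · · ·
    · # # # · · · · · · · ·
    · · # # · · · · · · · ·
    · · · · · · · · · · · ·
    · · · · · · · · · · · ·
    · · · · · · · · · · · ·
    · · · · · · · · · · · ·
    · · · · · · · · · · · ·

Final: [6,54,32]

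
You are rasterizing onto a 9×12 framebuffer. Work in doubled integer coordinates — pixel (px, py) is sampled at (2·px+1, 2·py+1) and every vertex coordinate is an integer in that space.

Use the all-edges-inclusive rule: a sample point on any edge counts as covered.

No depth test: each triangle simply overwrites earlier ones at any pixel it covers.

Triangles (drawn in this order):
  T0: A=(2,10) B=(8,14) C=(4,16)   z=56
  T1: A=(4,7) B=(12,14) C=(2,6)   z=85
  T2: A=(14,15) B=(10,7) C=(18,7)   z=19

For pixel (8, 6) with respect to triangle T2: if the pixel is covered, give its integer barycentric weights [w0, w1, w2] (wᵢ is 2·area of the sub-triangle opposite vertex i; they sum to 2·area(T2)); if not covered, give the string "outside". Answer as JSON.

T0:
  2·area = 28
  edge (2, 10)→(8, 14): d=(6,4) inclusive
  edge (8, 14)→(4, 16): d=(-4,2) inclusive
  edge (4, 16)→(2, 10): d=(-2,-6) inclusive
    (0,3)@(1, 7): e=[-14,42,0] → ·  [on edge]
    (1,5)@(3, 11): e=[2,22,4] → █
    (2,5)@(5, 11): e=[-6,18,16] → ·
    (1,6)@(3, 13): e=[14,14,0] → █  [on edge]
    (2,6)@(5, 13): e=[6,10,12] → █
    (3,6)@(7, 13): e=[-2,6,24] → ·
    (1,7)@(3, 15): e=[26,6,-4] → ·
    (2,7)@(5, 15): e=[18,2,8] → █
    (3,7)@(7, 15): e=[10,-2,20] → ·
    (2,8)@(5, 17): e=[30,-6,4] → ·
    (2,9)@(5, 19): e=[42,-14,0] → ·  [on edge]
  covered (4 px):
    · · · · · · · · ·
    · · · · · · · · ·
    · · · · · · · · ·
    · · · · · · · · ·
    · · · · · · · · ·
    · █ · · · · · · ·
    · █ █ · · · · · ·
    · · █ · · · · · ·
    · · · · · · · · ·
    · · · · · · · · ·
    · · · · · · · · ·
    · · · · · · · · ·
T1:
  2·area = 6
  edge (4, 7)→(12, 14): d=(8,7) inclusive
  edge (12, 14)→(2, 6): d=(-10,-8) inclusive
  edge (2, 6)→(4, 7): d=(2,1) inclusive
  covered (0 px):
    · · · · · · · · ·
    · · · · · · · · ·
    · · · · · · · · ·
    · · · · · · · · ·
    · · · · · · · · ·
    · · · · · · · · ·
    · · · · · · · · ·
    · · · · · · · · ·
    · · · · · · · · ·
    · · · · · · · · ·
    · · · · · · · · ·
    · · · · · · · · ·
T2:
  2·area = 64
  edge (14, 15)→(10, 7): d=(-4,-8) inclusive
  edge (10, 7)→(18, 7): d=(8,0) inclusive
  edge (18, 7)→(14, 15): d=(-4,8) inclusive
    (3,0)@(7, 1): e=[0,-48,112] → ·  [on edge]
    (4,2)@(9, 5): e=[0,-16,80] → ·  [on edge]
    (0,3)@(1, 7): e=[-72,0,136] → ·  [on edge]
    (1,3)@(3, 7): e=[-56,0,120] → ·  [on edge]
    (2,3)@(5, 7): e=[-40,0,104] → ·  [on edge]
    (3,3)@(7, 7): e=[-24,0,88] → ·  [on edge]
    (4,3)@(9, 7): e=[-8,0,72] → ·  [on edge]
    (5,3)@(11, 7): e=[8,0,56] → █  [on edge]
    (6,3)@(13, 7): e=[24,0,40] → █  [on edge]
    (7,3)@(15, 7): e=[40,0,24] → █  [on edge]
    (8,3)@(17, 7): e=[56,0,8] → █  [on edge]
    (5,4)@(11, 9): e=[0,16,48] → █  [on edge]
    (8,4)@(17, 9): e=[48,16,0] → █  [on edge]
    (6,6)@(13, 13): e=[0,48,16] → █  [on edge]
    (7,6)@(15, 13): e=[16,48,0] → █  [on edge]
    (6,8)@(13, 17): e=[-16,80,0] → ·  [on edge]
    (7,8)@(15, 17): e=[0,80,-16] → ·  [on edge]
    (5,10)@(11, 21): e=[-48,112,0] → ·  [on edge]
    (8,10)@(17, 21): e=[0,112,-48] → ·  [on edge]
  covered (12 px):
    · · · · · · · · ·
    · · · · · · · · ·
    · · · · · · · · ·
    · · · · · █ █ █ █
    · · · · · █ █ █ █
    · · · · · · █ █ ·
    · · · · · · █ █ ·
    · · · · · · · · ·
    · · · · · · · · ·
    · · · · · · · · ·
    · · · · · · · · ·
    · · · · · · · · ·

Result: "outside"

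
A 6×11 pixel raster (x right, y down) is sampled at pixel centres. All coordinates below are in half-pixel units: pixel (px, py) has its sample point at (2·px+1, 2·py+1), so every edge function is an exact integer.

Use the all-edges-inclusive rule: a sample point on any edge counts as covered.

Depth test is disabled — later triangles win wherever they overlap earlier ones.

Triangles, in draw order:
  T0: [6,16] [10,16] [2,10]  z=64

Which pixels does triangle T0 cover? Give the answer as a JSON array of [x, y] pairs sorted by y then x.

T0:
  2·area = 24  (B↔C swapped to make it positive)
  edge (6, 16)→(2, 10): d=(-4,-6) inclusive
  edge (2, 10)→(10, 16): d=(8,6) inclusive
  edge (10, 16)→(6, 16): d=(-4,0) inclusive
    (1,5)@(3, 11): e=[2,2,20] → #
    (2,5)@(5, 11): e=[14,-10,20] → ·
    (1,6)@(3, 13): e=[-6,18,12] → ·
    (2,6)@(5, 13): e=[6,6,12] → #
    (3,6)@(7, 13): e=[18,-6,12] → ·
    (2,7)@(5, 15): e=[-2,22,4] → ·
    (3,7)@(7, 15): e=[10,10,4] → #
    (4,7)@(9, 15): e=[22,-2,4] → ·
    (3,8)@(7, 17): e=[2,26,-4] → ·
  covered (3 px):
    · · · · · ·
    · · · · · ·
    · · · · · ·
    · · · · · ·
    · · · · · ·
    · # · · · ·
    · · # · · ·
    · · · # · ·
    · · · · · ·
    · · · · · ·
    · · · · · ·

Result: [[1,5],[2,6],[3,7]]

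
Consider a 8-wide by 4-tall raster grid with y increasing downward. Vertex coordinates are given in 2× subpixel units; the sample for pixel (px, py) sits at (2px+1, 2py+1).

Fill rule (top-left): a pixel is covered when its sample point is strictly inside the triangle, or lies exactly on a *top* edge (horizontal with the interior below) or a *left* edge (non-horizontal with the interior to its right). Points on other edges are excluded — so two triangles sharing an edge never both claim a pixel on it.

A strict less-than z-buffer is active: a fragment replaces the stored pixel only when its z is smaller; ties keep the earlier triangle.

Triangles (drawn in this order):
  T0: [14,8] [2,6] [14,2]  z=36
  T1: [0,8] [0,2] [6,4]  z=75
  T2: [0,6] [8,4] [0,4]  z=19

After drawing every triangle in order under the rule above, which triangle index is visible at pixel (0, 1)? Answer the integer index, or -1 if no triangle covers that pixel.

T0:
  2·area = 72
  edge (14, 8)→(2, 6): d=(-12,-2) top-left  bias=+0
  edge (2, 6)→(14, 2): d=(12,-4) top-left  bias=+0
  edge (14, 2)→(14, 8): d=(0,6) right/bottom  bias=-1
    (5,1)@(11, 3): e=[54,0,18] → █  [on edge]
    (6,1)@(13, 3): e=[58,8,6] → █
    (7,1)@(15, 3): e=[62,16,-6] → ·
    (2,2)@(5, 5): e=[18,0,54] → █  [on edge]
    (3,2)@(7, 5): e=[22,8,42] → █
    (4,2)@(9, 5): e=[26,16,30] → █
    (7,2)@(15, 5): e=[38,40,-6] → ·
    (2,3)@(5, 7): e=[-6,24,54] → ·
    (3,3)@(7, 7): e=[-2,32,42] → ·
    (4,3)@(9, 7): e=[2,40,30] → █
    (7,3)@(15, 7): e=[14,64,-6] → ·
  covered (10 px):
    · · · · · · · ·
    · · · · · █ █ ·
    · · █ █ █ █ █ ·
    · · · · █ █ █ ·
T1:
  2·area = 36
  edge (0, 8)→(0, 2): d=(0,-6) top-left  bias=+0
  edge (0, 2)→(6, 4): d=(6,2) right/bottom  bias=-1
  edge (6, 4)→(0, 8): d=(-6,4) right/bottom  bias=-1
    (0,1)@(1, 3): e=[6,4,26] → █
    (1,1)@(3, 3): e=[18,0,18] → ·  [on edge]
    (0,2)@(1, 5): e=[6,16,14] → █
    (1,2)@(3, 5): e=[18,12,6] → █
    (2,2)@(5, 5): e=[30,8,-2] → ·
    (4,2)@(9, 5): e=[54,0,-18] → ·  [on edge]
    (0,3)@(1, 7): e=[6,28,2] → █
    (1,3)@(3, 7): e=[18,24,-6] → ·
    (7,3)@(15, 7): e=[90,0,-54] → ·  [on edge]
  covered (4 px):
    · · · · · · · ·
    █ · · · · · · ·
    █ █ · · · · · ·
    █ · · · · · · ·
T2:
  2·area = 16  (B↔C swapped to make it positive)
  edge (0, 6)→(0, 4): d=(0,-2) top-left  bias=+0
  edge (0, 4)→(8, 4): d=(8,0) top-left  bias=+0
  edge (8, 4)→(0, 6): d=(-8,2) right/bottom  bias=-1
    (0,2)@(1, 5): e=[2,8,6] → █
    (1,2)@(3, 5): e=[6,8,2] → █
    (2,2)@(5, 5): e=[10,8,-2] → ·
    (0,3)@(1, 7): e=[2,24,-10] → ·
    (1,3)@(3, 7): e=[6,24,-14] → ·
  covered (2 px):
    · · · · · · · ·
    · · · · · · · ·
    █ █ · · · · · ·
    · · · · · · · ·

Z-buffer (winner per pixel, '.' = empty):
  . . . . . . . .
  1 . . . . 0 0 .
  2 2 0 0 0 0 0 .
  1 . . . 0 0 0 .

Final: 1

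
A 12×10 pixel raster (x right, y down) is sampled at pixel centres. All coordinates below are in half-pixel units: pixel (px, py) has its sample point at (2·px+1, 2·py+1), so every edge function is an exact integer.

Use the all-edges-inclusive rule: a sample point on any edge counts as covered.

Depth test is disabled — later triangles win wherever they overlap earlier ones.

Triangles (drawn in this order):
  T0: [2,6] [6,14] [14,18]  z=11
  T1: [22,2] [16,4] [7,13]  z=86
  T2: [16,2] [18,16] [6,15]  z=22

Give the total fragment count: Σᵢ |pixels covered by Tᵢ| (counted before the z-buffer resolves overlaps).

T0:
  2·area = 48  (B↔C swapped to make it positive)
  edge (2, 6)→(14, 18): d=(12,12) inclusive
  edge (14, 18)→(6, 14): d=(-8,-4) inclusive
  edge (6, 14)→(2, 6): d=(-4,-8) inclusive
    (0,2)@(1, 5): e=[0,52,-4] → ·  [on edge]
    (1,3)@(3, 7): e=[0,44,4] → #  [on edge]
    (2,3)@(5, 7): e=[-24,52,20] → ·
    (1,4)@(3, 9): e=[24,28,-4] → ·
    (2,4)@(5, 9): e=[0,36,12] → #  [on edge]
    (3,4)@(7, 9): e=[-24,44,28] → ·
    (2,5)@(5, 11): e=[24,20,4] → #
    (3,5)@(7, 11): e=[0,28,20] → #  [on edge]
    (4,5)@(9, 11): e=[-24,36,36] → ·
    (2,6)@(5, 13): e=[48,4,-4] → ·
    (3,6)@(7, 13): e=[24,12,12] → #
    (4,6)@(9, 13): e=[0,20,28] → #  [on edge]
    (5,7)@(11, 15): e=[0,12,36] → #  [on edge]
    (6,8)@(13, 17): e=[0,4,44] → #  [on edge]
    (7,9)@(15, 19): e=[0,-4,52] → ·  [on edge]
  covered (9 px):
    · · · · · · · · · · · ·
    · · · · · · · · · · · ·
    · · · · · · · · · · · ·
    · # · · · · · · · · · ·
    · · # · · · · · · · · ·
    · · # # · · · · · · · ·
    · · · # # · · · · · · ·
    · · · · # # · · · · · ·
    · · · · · · # · · · · ·
    · · · · · · · · · · · ·
T1:
  2·area = 36  (B↔C swapped to make it positive)
  edge (22, 2)→(7, 13): d=(-15,11) inclusive
  edge (7, 13)→(16, 4): d=(9,-9) inclusive
  edge (16, 4)→(22, 2): d=(6,-2) inclusive
    (9,0)@(19, 1): e=[48,0,-12] → ·  [on edge]
    (8,1)@(17, 3): e=[40,0,-4] → ·  [on edge]
    (9,1)@(19, 3): e=[18,18,0] → #  [on edge]
    (10,1)@(21, 3): e=[-4,36,4] → ·
    (6,2)@(13, 5): e=[54,-18,0] → ·  [on edge]
    (7,2)@(15, 5): e=[32,0,4] → #  [on edge]
    (8,2)@(17, 5): e=[10,18,8] → #
    (9,2)@(19, 5): e=[-12,36,12] → ·
    (3,3)@(7, 7): e=[90,-54,0] → ·  [on edge]
    (6,3)@(13, 7): e=[24,0,12] → #  [on edge]
    (8,3)@(17, 7): e=[-20,36,20] → ·
    (0,4)@(1, 9): e=[126,-90,0] → ·  [on edge]
    (5,4)@(11, 9): e=[16,0,20] → #  [on edge]
    (4,5)@(9, 11): e=[8,0,28] → #  [on edge]
    (3,6)@(7, 13): e=[0,0,36] → #  [on edge]
    (2,7)@(5, 15): e=[-8,0,44] → ·  [on edge]
    (1,8)@(3, 17): e=[-16,0,52] → ·  [on edge]
    (0,9)@(1, 19): e=[-24,0,60] → ·  [on edge]
  covered (8 px):
    · · · · · · · · · · · ·
    · · · · · · · · · # · ·
    · · · · · · · # # · · ·
    · · · · · · # # · · · ·
    · · · · · # · · · · · ·
    · · · · # · · · · · · ·
    · · · # · · · · · · · ·
    · · · · · · · · · · · ·
    · · · · · · · · · · · ·
    · · · · · · · · · · · ·
T2:
  2·area = 166
  edge (16, 2)→(18, 16): d=(2,14) inclusive
  edge (18, 16)→(6, 15): d=(-12,-1) inclusive
  edge (6, 15)→(16, 2): d=(10,-13) inclusive
    (7,2)@(15, 5): e=[20,129,17] → #
    (8,2)@(17, 5): e=[-8,131,43] → ·
    (6,3)@(13, 7): e=[52,103,11] → #
    (8,3)@(17, 7): e=[-4,107,63] → ·
    (5,4)@(11, 9): e=[84,77,5] → #
    (8,4)@(17, 9): e=[0,83,83] → #  [on edge]
    (9,4)@(19, 9): e=[-28,85,109] → ·
    (5,5)@(11, 11): e=[88,53,25] → #
    (9,5)@(19, 11): e=[-24,61,129] → ·
    (4,6)@(9, 13): e=[120,27,19] → #
    (9,6)@(19, 13): e=[-20,37,149] → ·
    (3,7)@(7, 15): e=[152,1,13] → #
  covered (22 px):
    · · · · · · · · · · · ·
    · · · · · · · · · · · ·
    · · · · · · · # · · · ·
    · · · · · · # # · · · ·
    · · · · · # # # # · · ·
    · · · · · # # # # · · ·
    · · · · # # # # # · · ·
    · · · # # # # # # · · ·
    · · · · · · · · · · · ·
    · · · · · · · · · · · ·

Answer: 39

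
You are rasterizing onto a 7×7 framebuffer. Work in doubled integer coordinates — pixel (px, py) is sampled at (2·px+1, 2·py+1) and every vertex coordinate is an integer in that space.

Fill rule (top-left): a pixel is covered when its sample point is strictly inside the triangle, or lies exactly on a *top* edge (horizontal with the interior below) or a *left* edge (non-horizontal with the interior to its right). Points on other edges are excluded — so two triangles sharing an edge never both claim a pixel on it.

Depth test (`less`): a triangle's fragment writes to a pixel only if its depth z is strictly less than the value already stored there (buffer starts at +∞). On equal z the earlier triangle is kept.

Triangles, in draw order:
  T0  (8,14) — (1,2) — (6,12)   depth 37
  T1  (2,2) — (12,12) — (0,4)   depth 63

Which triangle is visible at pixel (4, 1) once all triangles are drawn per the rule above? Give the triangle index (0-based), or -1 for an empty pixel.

T0:
  2·area = 10  (B↔C swapped to make it positive)
  edge (8, 14)→(6, 12): d=(-2,-2) top-left  bias=+0
  edge (6, 12)→(1, 2): d=(-5,-10) top-left  bias=+0
  edge (1, 2)→(8, 14): d=(7,12) right/bottom  bias=-1
    (0,3)@(1, 7): e=[0,-25,35] → .  [on edge]
    (1,4)@(3, 9): e=[0,-15,25] → .  [on edge]
    (2,4)@(5, 9): e=[4,5,1] → X
    (3,4)@(7, 9): e=[8,25,-23] → .
    (2,5)@(5, 11): e=[0,-5,15] → .  [on edge]
    (3,6)@(7, 13): e=[0,5,5] → X  [on edge]
    (4,6)@(9, 13): e=[4,25,-19] → .
  covered (2 px):
    . . . . . . .
    . . . . . . .
    . . . . . . .
    . . . . . . .
    . . X . . . .
    . . . . . . .
    . . . X . . .
T1:
  2·area = 40
  edge (2, 2)→(12, 12): d=(10,10) right/bottom  bias=-1
  edge (12, 12)→(0, 4): d=(-12,-8) top-left  bias=+0
  edge (0, 4)→(2, 2): d=(2,-2) top-left  bias=+0
    (0,0)@(1, 1): e=[0,44,-4] → .  [on edge]
    (1,0)@(3, 1): e=[-20,60,0] → .  [on edge]
    (0,1)@(1, 3): e=[20,20,0] → X  [on edge]
    (1,1)@(3, 3): e=[0,36,4] → .  [on edge]
    (0,2)@(1, 5): e=[40,-4,4] → .
    (1,2)@(3, 5): e=[20,12,8] → X
    (2,2)@(5, 5): e=[0,28,12] → .  [on edge]
    (1,3)@(3, 7): e=[40,-12,12] → .
    (2,3)@(5, 7): e=[20,4,16] → X
    (3,3)@(7, 7): e=[0,20,20] → .  [on edge]
    (2,4)@(5, 9): e=[40,-20,20] → .
    (4,4)@(9, 9): e=[0,12,28] → .  [on edge]
    (5,5)@(11, 11): e=[0,4,36] → .  [on edge]
    (6,6)@(13, 13): e=[0,-4,44] → .  [on edge]
  covered (3 px):
    . . . . . . .
    X . . . . . .
    . X . . . . .
    . . X . . . .
    . . . . . . .
    . . . . . . .
    . . . . . . .

Z-buffer (winner per pixel, '.' = empty):
  . . . . . . .
  1 . . . . . .
  . 1 . . . . .
  . . 1 . . . .
  . . 0 . . . .
  . . . . . . .
  . . . 0 . . .

Answer: -1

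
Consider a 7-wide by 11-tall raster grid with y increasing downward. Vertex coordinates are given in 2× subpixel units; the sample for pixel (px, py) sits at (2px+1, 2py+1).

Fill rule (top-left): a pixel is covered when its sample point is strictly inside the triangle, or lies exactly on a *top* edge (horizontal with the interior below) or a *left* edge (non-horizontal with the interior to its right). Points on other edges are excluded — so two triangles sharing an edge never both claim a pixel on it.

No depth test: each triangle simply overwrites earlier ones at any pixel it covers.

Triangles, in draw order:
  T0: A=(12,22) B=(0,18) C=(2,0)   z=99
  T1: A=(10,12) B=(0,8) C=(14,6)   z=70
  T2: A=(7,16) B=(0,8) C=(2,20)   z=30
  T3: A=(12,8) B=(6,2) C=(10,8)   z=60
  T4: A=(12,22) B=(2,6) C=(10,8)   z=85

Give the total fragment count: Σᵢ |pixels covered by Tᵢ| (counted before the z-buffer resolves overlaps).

T0:
  2·area = 224
  edge (12, 22)→(0, 18): d=(-12,-4) top-left  bias=+0
  edge (0, 18)→(2, 0): d=(2,-18) top-left  bias=+0
  edge (2, 0)→(12, 22): d=(10,22) right/bottom  bias=-1
    (1,1)@(3, 3): e=[192,24,8] → X
    (2,1)@(5, 3): e=[200,60,-36] → .
    (1,2)@(3, 5): e=[168,28,28] → X
    (2,2)@(5, 5): e=[176,64,-16] → .
    (1,3)@(3, 7): e=[144,32,48] → X
    (2,3)@(5, 7): e=[152,68,4] → X
    (3,3)@(7, 7): e=[160,104,-40] → .
    (0,4)@(1, 9): e=[112,0,112] → X  [on edge]
    (3,4)@(7, 9): e=[136,108,-20] → .
    (0,5)@(1, 11): e=[88,4,132] → X
    (3,5)@(7, 11): e=[112,112,0] → .  [on edge]
    (0,6)@(1, 13): e=[64,8,152] → X
    (1,9)@(3, 19): e=[0,56,168] → X  [on edge]
    (4,10)@(9, 21): e=[0,168,56] → X  [on edge]
  covered (29 px):
    . . . . . . .
    . X . . . . .
    . X . . . . .
    . X X . . . .
    X X X . . . .
    X X X . . . .
    X X X X . . .
    X X X X . . .
    X X X X X . .
    . X X X X . .
    . . . . X X .
T1:
  2·area = 76
  edge (10, 12)→(0, 8): d=(-10,-4) top-left  bias=+0
  edge (0, 8)→(14, 6): d=(14,-2) top-left  bias=+0
  edge (14, 6)→(10, 12): d=(-4,6) right/bottom  bias=-1
    (3,3)@(7, 7): e=[38,0,38] → X  [on edge]
    (4,3)@(9, 7): e=[46,4,26] → X
    (5,3)@(11, 7): e=[54,8,14] → X
    (6,3)@(13, 7): e=[62,12,2] → X
    (1,4)@(3, 9): e=[2,20,54] → X
    (2,4)@(5, 9): e=[10,24,42] → X
    (6,4)@(13, 9): e=[42,40,-6] → .
    (1,5)@(3, 11): e=[-18,48,46] → .
    (2,5)@(5, 11): e=[-10,52,34] → .
    (3,5)@(7, 11): e=[-2,56,22] → .
    (4,5)@(9, 11): e=[6,60,10] → X
    (5,5)@(11, 11): e=[14,64,-2] → .
  covered (10 px):
    . . . . . . .
    . . . . . . .
    . . . . . . .
    . . . X X X X
    . X X X X X .
    . . . . X . .
    . . . . . . .
    . . . . . . .
    . . . . . . .
    . . . . . . .
    . . . . . . .
T2:
  2·area = 68  (B↔C swapped to make it positive)
  edge (7, 16)→(2, 20): d=(-5,4) right/bottom  bias=-1
  edge (2, 20)→(0, 8): d=(-2,-12) top-left  bias=+0
  edge (0, 8)→(7, 16): d=(7,8) right/bottom  bias=-1
    (0,5)@(1, 11): e=[49,6,13] → X
    (1,5)@(3, 11): e=[41,30,-3] → .
    (0,6)@(1, 13): e=[39,2,27] → X
    (1,6)@(3, 13): e=[31,26,11] → X
    (2,6)@(5, 13): e=[23,50,-5] → .
    (0,7)@(1, 15): e=[29,-2,41] → .
    (1,7)@(3, 15): e=[21,22,25] → X
    (2,7)@(5, 15): e=[13,46,9] → X
    (3,7)@(7, 15): e=[5,70,-7] → .
    (1,8)@(3, 17): e=[11,18,39] → X
    (3,8)@(7, 17): e=[-5,66,7] → .
    (1,9)@(3, 19): e=[1,14,53] → X
  covered (8 px):
    . . . . . . .
    . . . . . . .
    . . . . . . .
    . . . . . . .
    . . . . . . .
    X . . . . . .
    X X . . . . .
    . X X . . . .
    . X X . . . .
    . X . . . . .
    . . . . . . .
T3:
  2·area = 12  (B↔C swapped to make it positive)
  edge (12, 8)→(10, 8): d=(-2,0) right/bottom  bias=-1
  edge (10, 8)→(6, 2): d=(-4,-6) top-left  bias=+0
  edge (6, 2)→(12, 8): d=(6,6) right/bottom  bias=-1
    (2,0)@(5, 1): e=[14,-2,0] → .  [on edge]
    (3,1)@(7, 3): e=[10,2,0] → .  [on edge]
    (4,2)@(9, 5): e=[6,6,0] → .  [on edge]
    (5,3)@(11, 7): e=[2,10,0] → .  [on edge]
    (6,4)@(13, 9): e=[-2,14,0] → .  [on edge]
  covered (0 px):
    . . . . . . .
    . . . . . . .
    . . . . . . .
    . . . . . . .
    . . . . . . .
    . . . . . . .
    . . . . . . .
    . . . . . . .
    . . . . . . .
    . . . . . . .
    . . . . . . .
T4:
  2·area = 108
  edge (12, 22)→(2, 6): d=(-10,-16) top-left  bias=+0
  edge (2, 6)→(10, 8): d=(8,2) right/bottom  bias=-1
  edge (10, 8)→(12, 22): d=(2,14) right/bottom  bias=-1
    (4,0)@(9, 1): e=[162,-54,0] → .  [on edge]
    (1,3)@(3, 7): e=[6,6,96] → X
    (2,3)@(5, 7): e=[38,2,68] → X
    (3,3)@(7, 7): e=[70,-2,40] → .
    (1,4)@(3, 9): e=[-14,22,100] → .
    (2,4)@(5, 9): e=[18,18,72] → X
    (3,4)@(7, 9): e=[50,14,44] → X
    (4,4)@(9, 9): e=[82,10,16] → X
    (5,4)@(11, 9): e=[114,6,-12] → .
    (2,5)@(5, 11): e=[-2,34,76] → .
    (3,5)@(7, 11): e=[30,30,48] → X
    (5,5)@(11, 11): e=[94,22,-8] → .
    (5,7)@(11, 15): e=[54,54,0] → .  [on edge]
  covered (13 px):
    . . . . . . .
    . . . . . . .
    . . . . . . .
    . X X . . . .
    . . X X X . .
    . . . X X . .
    . . . X X . .
    . . . . X . .
    . . . . X X .
    . . . . . X .
    . . . . . . .

Result: 60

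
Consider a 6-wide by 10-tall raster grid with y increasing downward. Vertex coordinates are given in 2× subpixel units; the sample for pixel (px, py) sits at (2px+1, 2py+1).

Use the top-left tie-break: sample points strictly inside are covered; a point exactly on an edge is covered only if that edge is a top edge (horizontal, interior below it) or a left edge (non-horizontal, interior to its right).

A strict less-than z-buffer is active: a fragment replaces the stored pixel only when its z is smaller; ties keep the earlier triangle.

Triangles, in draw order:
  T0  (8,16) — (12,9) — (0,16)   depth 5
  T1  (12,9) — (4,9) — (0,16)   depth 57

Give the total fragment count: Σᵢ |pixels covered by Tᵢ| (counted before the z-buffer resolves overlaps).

T0:
  2·area = 56  (B↔C swapped to make it positive)
  edge (8, 16)→(0, 16): d=(-8,0) right/bottom  bias=-1
  edge (0, 16)→(12, 9): d=(12,-7) top-left  bias=+0
  edge (12, 9)→(8, 16): d=(-4,7) right/bottom  bias=-1
    (4,5)@(9, 11): e=[40,3,13] → █
    (5,5)@(11, 11): e=[40,17,-1] → ·
    (3,6)@(7, 13): e=[24,13,19] → █
    (5,6)@(11, 13): e=[24,41,-9] → ·
    (1,7)@(3, 15): e=[8,9,39] → █
    (2,7)@(5, 15): e=[8,23,25] → █
    (4,7)@(9, 15): e=[8,51,-3] → ·
    (1,8)@(3, 17): e=[-8,33,31] → ·
    (2,8)@(5, 17): e=[-8,47,17] → ·
    (3,8)@(7, 17): e=[-8,61,3] → ·
  covered (6 px):
    · · · · · ·
    · · · · · ·
    · · · · · ·
    · · · · · ·
    · · · · · ·
    · · · · █ ·
    · · · █ █ ·
    · █ █ █ · ·
    · · · · · ·
    · · · · · ·
T1:
  2·area = 56  (B↔C swapped to make it positive)
  edge (12, 9)→(0, 16): d=(-12,7) right/bottom  bias=-1
  edge (0, 16)→(4, 9): d=(4,-7) top-left  bias=+0
  edge (4, 9)→(12, 9): d=(8,0) top-left  bias=+0
    (0,4)@(1, 9): e=[77,-21,0] → ·  [on edge]
    (1,4)@(3, 9): e=[63,-7,0] → ·  [on edge]
    (2,4)@(5, 9): e=[49,7,0] → █  [on edge]
    (3,4)@(7, 9): e=[35,21,0] → █  [on edge]
    (4,4)@(9, 9): e=[21,35,0] → █  [on edge]
    (5,4)@(11, 9): e=[7,49,0] → █  [on edge]
    (1,5)@(3, 11): e=[39,1,16] → █
    (4,5)@(9, 11): e=[-3,43,16] → ·
    (5,5)@(11, 11): e=[-17,57,16] → ·
    (1,6)@(3, 13): e=[15,9,32] → █
    (3,6)@(7, 13): e=[-13,37,32] → ·
    (0,7)@(1, 15): e=[5,3,48] → █
  covered (10 px):
    · · · · · ·
    · · · · · ·
    · · · · · ·
    · · · · · ·
    · · █ █ █ █
    · █ █ █ · ·
    · █ █ · · ·
    █ · · · · ·
    · · · · · ·
    · · · · · ·

Answer: 16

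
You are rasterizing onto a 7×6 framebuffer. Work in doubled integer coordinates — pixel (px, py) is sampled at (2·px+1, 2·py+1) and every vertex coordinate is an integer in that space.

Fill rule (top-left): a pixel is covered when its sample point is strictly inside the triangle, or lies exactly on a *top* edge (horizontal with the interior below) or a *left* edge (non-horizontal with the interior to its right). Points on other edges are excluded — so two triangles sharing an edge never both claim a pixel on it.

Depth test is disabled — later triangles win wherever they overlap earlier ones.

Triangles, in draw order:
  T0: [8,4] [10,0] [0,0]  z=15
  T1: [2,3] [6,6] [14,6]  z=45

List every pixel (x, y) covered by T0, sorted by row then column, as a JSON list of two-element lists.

T0:
  2·area = 40  (B↔C swapped to make it positive)
  edge (8, 4)→(0, 0): d=(-8,-4) top-left  bias=+0
  edge (0, 0)→(10, 0): d=(10,0) top-left  bias=+0
  edge (10, 0)→(8, 4): d=(-2,4) right/bottom  bias=-1
    (1,0)@(3, 1): e=[4,10,26] → X
    (2,0)@(5, 1): e=[12,10,18] → X
    (3,0)@(7, 1): e=[20,10,10] → X
    (4,0)@(9, 1): e=[28,10,2] → X
    (5,0)@(11, 1): e=[36,10,-6] → .
    (1,1)@(3, 3): e=[-12,30,22] → .
    (2,1)@(5, 3): e=[-4,30,14] → .
    (3,1)@(7, 3): e=[4,30,6] → X
    (4,1)@(9, 3): e=[12,30,-2] → .
    (3,2)@(7, 5): e=[-12,50,2] → .
  covered (5 px):
    . X X X X . .
    . . . X . . .
    . . . . . . .
    . . . . . . .
    . . . . . . .
    . . . . . . .
T1:
  2·area = 24  (B↔C swapped to make it positive)
  edge (2, 3)→(14, 6): d=(12,3) right/bottom  bias=-1
  edge (14, 6)→(6, 6): d=(-8,0) right/bottom  bias=-1
  edge (6, 6)→(2, 3): d=(-4,-3) top-left  bias=+0
    (2,2)@(5, 5): e=[15,8,1] → X
    (3,2)@(7, 5): e=[9,8,7] → X
    (4,2)@(9, 5): e=[3,8,13] → X
    (5,2)@(11, 5): e=[-3,8,19] → .
    (2,3)@(5, 7): e=[39,-8,-7] → .
    (3,3)@(7, 7): e=[33,-8,-1] → .
    (4,3)@(9, 7): e=[27,-8,5] → .
  covered (3 px):
    . . . . . . .
    . . . . . . .
    . . X X X . .
    . . . . . . .
    . . . . . . .
    . . . . . . .

Result: [[1,0],[2,0],[3,0],[4,0],[3,1]]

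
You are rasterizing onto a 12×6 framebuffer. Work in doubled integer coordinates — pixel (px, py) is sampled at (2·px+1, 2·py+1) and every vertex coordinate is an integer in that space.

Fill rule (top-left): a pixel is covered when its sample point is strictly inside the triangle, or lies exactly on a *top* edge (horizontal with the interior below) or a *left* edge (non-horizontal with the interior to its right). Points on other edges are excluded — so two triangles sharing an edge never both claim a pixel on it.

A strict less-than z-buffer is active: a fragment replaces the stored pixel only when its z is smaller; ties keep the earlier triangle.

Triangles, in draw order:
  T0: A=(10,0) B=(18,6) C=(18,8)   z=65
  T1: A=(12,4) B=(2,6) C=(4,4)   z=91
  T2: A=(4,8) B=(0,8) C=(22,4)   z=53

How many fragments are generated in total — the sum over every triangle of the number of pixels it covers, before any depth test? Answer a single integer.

T0:
  2·area = 16
  edge (10, 0)→(18, 6): d=(8,6) right/bottom  bias=-1
  edge (18, 6)→(18, 8): d=(0,2) right/bottom  bias=-1
  edge (18, 8)→(10, 0): d=(-8,-8) top-left  bias=+0
    (5,0)@(11, 1): e=[2,14,0] → X  [on edge]
    (6,0)@(13, 1): e=[-10,10,16] → .
    (5,1)@(11, 3): e=[18,14,-16] → .
    (6,1)@(13, 3): e=[6,10,0] → X  [on edge]
    (7,1)@(15, 3): e=[-6,6,16] → .
    (6,2)@(13, 5): e=[22,10,-16] → .
    (7,2)@(15, 5): e=[10,6,0] → X  [on edge]
    (8,2)@(17, 5): e=[-2,2,16] → .
    (7,3)@(15, 7): e=[26,6,-16] → .
    (8,3)@(17, 7): e=[14,2,0] → X  [on edge]
    (9,3)@(19, 7): e=[2,-2,16] → .
    (8,4)@(17, 9): e=[30,2,-16] → .
    (9,4)@(19, 9): e=[18,-2,0] → .  [on edge]
    (10,5)@(21, 11): e=[22,-6,0] → .  [on edge]
  covered (4 px):
    . . . . . X . . . . . .
    . . . . . . X . . . . .
    . . . . . . . X . . . .
    . . . . . . . . X . . .
    . . . . . . . . . . . .
    . . . . . . . . . . . .
T1:
  2·area = 16
  edge (12, 4)→(2, 6): d=(-10,2) right/bottom  bias=-1
  edge (2, 6)→(4, 4): d=(2,-2) top-left  bias=+0
  edge (4, 4)→(12, 4): d=(8,0) top-left  bias=+0
    (3,0)@(7, 1): e=[40,0,-24] → .  [on edge]
    (2,1)@(5, 3): e=[24,0,-8] → .  [on edge]
    (8,1)@(17, 3): e=[0,24,-8] → .  [on edge]
    (1,2)@(3, 5): e=[8,0,8] → X  [on edge]
    (2,2)@(5, 5): e=[4,4,8] → X
    (3,2)@(7, 5): e=[0,8,8] → .  [on edge]
    (0,3)@(1, 7): e=[-8,0,24] → .  [on edge]
    (1,3)@(3, 7): e=[-12,4,24] → .
    (2,3)@(5, 7): e=[-16,8,24] → .
  covered (2 px):
    . . . . . . . . . . . .
    . . . . . . . . . . . .
    . X X . . . . . . . . .
    . . . . . . . . . . . .
    . . . . . . . . . . . .
    . . . . . . . . . . . .
T2:
  2·area = 16
  edge (4, 8)→(0, 8): d=(-4,0) right/bottom  bias=-1
  edge (0, 8)→(22, 4): d=(22,-4) top-left  bias=+0
  edge (22, 4)→(4, 8): d=(-18,4) right/bottom  bias=-1
    (8,2)@(17, 5): e=[12,2,2] → X
    (9,2)@(19, 5): e=[12,10,-6] → .
    (3,3)@(7, 7): e=[4,6,6] → X
    (4,3)@(9, 7): e=[4,14,-2] → .
    (8,3)@(17, 7): e=[4,46,-34] → .
    (3,4)@(7, 9): e=[-4,50,-30] → .
  covered (2 px):
    . . . . . . . . . . . .
    . . . . . . . . . . . .
    . . . . . . . . X . . .
    . . . X . . . . . . . .
    . . . . . . . . . . . .
    . . . . . . . . . . . .

Answer: 8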